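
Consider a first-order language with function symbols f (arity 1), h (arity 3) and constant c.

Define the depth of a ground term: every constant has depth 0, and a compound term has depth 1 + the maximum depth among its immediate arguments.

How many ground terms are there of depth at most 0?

Count level by level. With function symbols f/1, h/3, the terms of depth ≤ k are the 1 constant together with each function applied to depth-≤(k−1) tuples, so N_k = 1 + N_{k-1} + N_{k-1}^3.
N_0 = 1

1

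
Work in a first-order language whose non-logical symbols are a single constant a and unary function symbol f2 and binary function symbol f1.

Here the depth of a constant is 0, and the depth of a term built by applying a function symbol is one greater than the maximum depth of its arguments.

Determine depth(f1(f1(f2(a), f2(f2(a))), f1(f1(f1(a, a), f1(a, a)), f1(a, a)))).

4

depth(f2(a)) = 1 + depth(a) = 1 + 0 = 1
depth(f2(f2(a))) = 1 + depth(f2(a)) = 1 + 1 = 2
depth(f1(f2(a), f2(f2(a)))) = 1 + max(1, 2) = 3
depth(f1(a, a)) = 1 + max(0, 0) = 1
depth(f1(f1(a, a), f1(a, a))) = 1 + max(1, 1) = 2
depth(f1(f1(f1(a, a), f1(a, a)), f1(a, a))) = 1 + max(2, 1) = 3
depth(f1(f1(f2(a), f2(f2(a))), f1(f1(f1(a, a), f1(a, a)), f1(a, a)))) = 1 + max(3, 3) = 4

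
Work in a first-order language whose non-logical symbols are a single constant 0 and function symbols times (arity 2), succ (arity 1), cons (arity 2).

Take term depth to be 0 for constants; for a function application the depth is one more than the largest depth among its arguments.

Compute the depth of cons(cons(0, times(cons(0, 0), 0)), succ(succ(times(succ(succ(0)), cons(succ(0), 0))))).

6

depth(cons(0, 0)) = 1 + max(0, 0) = 1
depth(times(cons(0, 0), 0)) = 1 + max(1, 0) = 2
depth(cons(0, times(cons(0, 0), 0))) = 1 + max(0, 2) = 3
depth(succ(0)) = 1 + depth(0) = 1 + 0 = 1
depth(succ(succ(0))) = 1 + depth(succ(0)) = 1 + 1 = 2
depth(cons(succ(0), 0)) = 1 + max(1, 0) = 2
depth(times(succ(succ(0)), cons(succ(0), 0))) = 1 + max(2, 2) = 3
depth(succ(times(succ(succ(0)), cons(succ(0), 0)))) = 1 + depth(times(succ(succ(0)), cons(succ(0), 0))) = 1 + 3 = 4
depth(succ(succ(times(succ(succ(0)), cons(succ(0), 0))))) = 1 + depth(succ(times(succ(succ(0)), cons(succ(0), 0)))) = 1 + 4 = 5
depth(cons(cons(0, times(cons(0, 0), 0)), succ(succ(times(succ(succ(0)), cons(succ(0), 0)))))) = 1 + max(3, 5) = 6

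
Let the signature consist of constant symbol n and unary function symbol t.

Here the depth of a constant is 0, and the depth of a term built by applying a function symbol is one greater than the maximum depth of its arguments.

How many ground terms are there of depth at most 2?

3

If N_k denotes the number of depth-≤k ground terms, the 1 constant gives N_0 = 1, and each function symbol of arity r contributes N_{k-1}^r new terms at level k: N_k = 1 + N_{k-1}.
N_0 = 1
N_1 = 1 + 1 = 2
N_2 = 1 + 2 = 3
Explicitly: n, t(n), t(t(n)).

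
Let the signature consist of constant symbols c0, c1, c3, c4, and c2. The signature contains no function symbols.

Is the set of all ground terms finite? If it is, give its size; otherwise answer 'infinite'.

5

There are no function symbols, so every ground term is one of the 5 constants.
The Herbrand universe is {c0, c1, c3, c4, c2}, which is finite with 5 elements.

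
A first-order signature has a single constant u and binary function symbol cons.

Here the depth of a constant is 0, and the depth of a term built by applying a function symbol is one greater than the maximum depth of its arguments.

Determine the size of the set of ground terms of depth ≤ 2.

Let N_k = |{terms of depth ≤ k}|. Then N_0 = 1 and N_k = 1 + N_{k-1}^2 for k ≥ 1 (one summand per function symbol, arity giving the exponent).
N_0 = 1
N_1 = 1 + 1^2 = 2
N_2 = 1 + 2^2 = 5
Explicitly: u, cons(u, u), cons(u, cons(u, u)), cons(cons(u, u), u), cons(cons(u, u), cons(u, u)).

5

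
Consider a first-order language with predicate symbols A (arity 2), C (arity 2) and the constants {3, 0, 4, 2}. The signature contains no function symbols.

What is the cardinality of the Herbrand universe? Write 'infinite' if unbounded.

4

There are no function symbols, so every ground term is one of the 4 constants.
The Herbrand universe is {3, 0, 4, 2}, which is finite with 4 elements.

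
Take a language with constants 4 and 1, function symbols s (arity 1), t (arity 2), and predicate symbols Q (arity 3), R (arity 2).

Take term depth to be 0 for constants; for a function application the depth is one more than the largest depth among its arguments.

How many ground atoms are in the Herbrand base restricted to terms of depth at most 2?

First count ground terms of depth ≤ 2.
Write N_k for the number of ground terms of depth ≤ k. A term of depth ≤ k is either a constant or a function symbol applied to arguments of depth ≤ k−1, so N_k = 2 + N_{k-1} + N_{k-1}^2.
N_0 = 2
N_1 = 2 + 2 + 2^2 = 8
N_2 = 2 + 8 + 8^2 = 74
So |H| = 74.
Each predicate of arity r yields |H|^r ground atoms (one per choice of an r-tuple from H):
  Q: 74^3 = 405224;  R: 74^2 = 5476
Total ground atoms: 405224 + 5476 = 410700.

410700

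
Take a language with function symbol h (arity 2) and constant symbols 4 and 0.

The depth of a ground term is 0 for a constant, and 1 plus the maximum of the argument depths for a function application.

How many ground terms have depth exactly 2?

32

If N_k denotes the number of depth-≤k ground terms, the 2 constants give N_0 = 2, and each function symbol of arity r contributes N_{k-1}^r new terms at level k: N_k = 2 + N_{k-1}^2.
N_0 = 2
N_1 = 2 + 2^2 = 6
N_2 = 2 + 6^2 = 38
Terms of depth exactly 2: N_2 − N_1 = 38 − 6 = 32.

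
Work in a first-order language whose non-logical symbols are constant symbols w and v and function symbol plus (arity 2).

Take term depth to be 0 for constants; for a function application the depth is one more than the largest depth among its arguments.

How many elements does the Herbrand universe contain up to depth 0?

Write N_k for the number of ground terms of depth ≤ k. A term of depth ≤ k is either a constant or a function symbol applied to arguments of depth ≤ k−1, so N_k = 2 + N_{k-1}^2.
N_0 = 2

2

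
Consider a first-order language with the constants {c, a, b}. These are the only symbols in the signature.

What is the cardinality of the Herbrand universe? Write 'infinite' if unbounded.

3

There are no function symbols, so every ground term is one of the 3 constants.
The Herbrand universe is {c, a, b}, which is finite with 3 elements.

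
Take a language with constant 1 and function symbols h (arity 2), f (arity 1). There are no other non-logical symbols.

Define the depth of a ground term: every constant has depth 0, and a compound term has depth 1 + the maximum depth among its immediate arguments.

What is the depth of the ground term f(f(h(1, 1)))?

3

depth(h(1, 1)) = 1 + max(0, 0) = 1
depth(f(h(1, 1))) = 1 + depth(h(1, 1)) = 1 + 1 = 2
depth(f(f(h(1, 1)))) = 1 + depth(f(h(1, 1))) = 1 + 2 = 3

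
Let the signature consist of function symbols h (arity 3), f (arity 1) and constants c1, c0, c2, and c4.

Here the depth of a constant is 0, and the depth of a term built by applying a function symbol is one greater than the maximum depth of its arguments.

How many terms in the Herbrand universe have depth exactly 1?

68

Count level by level. With function symbols h/3, f/1, the terms of depth ≤ k are the 4 constants together with each function applied to depth-≤(k−1) tuples, so N_k = 4 + N_{k-1}^3 + N_{k-1}.
N_0 = 4
N_1 = 4 + 4^3 + 4 = 72
Terms of depth exactly 1: N_1 − N_0 = 72 − 4 = 68.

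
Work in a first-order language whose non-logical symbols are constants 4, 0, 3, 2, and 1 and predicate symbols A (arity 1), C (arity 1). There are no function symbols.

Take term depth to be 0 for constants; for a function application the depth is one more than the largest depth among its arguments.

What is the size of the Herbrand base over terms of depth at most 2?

10

First count ground terms of depth ≤ 2.
With no function symbols every ground term is a constant, so there are exactly 5 ground terms at every depth bound.
N_0 = 5
N_1 = 5
N_2 = 5
So |H| = 5.
Ground atoms are formed by filling each argument slot of a predicate with a term from H, so an r-ary predicate gives |H|^r atoms:
  A: 5;  C: 5
Total ground atoms: 5 + 5 = 10.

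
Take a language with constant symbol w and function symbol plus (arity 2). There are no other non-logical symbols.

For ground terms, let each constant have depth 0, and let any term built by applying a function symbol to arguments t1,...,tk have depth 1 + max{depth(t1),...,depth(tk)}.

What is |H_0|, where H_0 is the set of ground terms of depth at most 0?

Write N_k for the number of ground terms of depth ≤ k. A term of depth ≤ k is either a constant or a function symbol applied to arguments of depth ≤ k−1, so N_k = 1 + N_{k-1}^2.
N_0 = 1
Explicitly: w.

1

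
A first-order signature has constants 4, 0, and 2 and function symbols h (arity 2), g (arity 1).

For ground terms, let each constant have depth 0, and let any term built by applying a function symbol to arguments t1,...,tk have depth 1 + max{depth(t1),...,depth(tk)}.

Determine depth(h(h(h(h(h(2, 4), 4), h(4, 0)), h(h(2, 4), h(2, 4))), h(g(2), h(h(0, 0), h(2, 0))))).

depth(h(2, 4)) = 1 + max(0, 0) = 1
depth(h(h(2, 4), 4)) = 1 + max(1, 0) = 2
depth(h(4, 0)) = 1 + max(0, 0) = 1
depth(h(h(h(2, 4), 4), h(4, 0))) = 1 + max(2, 1) = 3
depth(h(h(2, 4), h(2, 4))) = 1 + max(1, 1) = 2
depth(h(h(h(h(2, 4), 4), h(4, 0)), h(h(2, 4), h(2, 4)))) = 1 + max(3, 2) = 4
depth(g(2)) = 1 + depth(2) = 1 + 0 = 1
depth(h(0, 0)) = 1 + max(0, 0) = 1
depth(h(2, 0)) = 1 + max(0, 0) = 1
depth(h(h(0, 0), h(2, 0))) = 1 + max(1, 1) = 2
depth(h(g(2), h(h(0, 0), h(2, 0)))) = 1 + max(1, 2) = 3
depth(h(h(h(h(h(2, 4), 4), h(4, 0)), h(h(2, 4), h(2, 4))), h(g(2), h(h(0, 0), h(2, 0))))) = 1 + max(4, 3) = 5

5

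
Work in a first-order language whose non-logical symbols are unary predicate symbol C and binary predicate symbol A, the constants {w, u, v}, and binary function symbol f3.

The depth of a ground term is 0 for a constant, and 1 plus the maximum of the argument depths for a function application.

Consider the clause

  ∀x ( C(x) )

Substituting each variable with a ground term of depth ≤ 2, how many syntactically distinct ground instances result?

Ground terms of depth ≤ 2:
  Let N_k = |{terms of depth ≤ k}|. Then N_0 = 3 and N_k = 3 + N_{k-1}^2 for k ≥ 1 (one summand per function symbol, arity giving the exponent).
  N_0 = 3
  N_1 = 3 + 3^2 = 12
  N_2 = 3 + 12^2 = 147
So there are 147 ground terms available for substitution.
The clause has 1 distinct variable (x), which appears in the body. In the free term algebra distinct substitutions yield syntactically distinct ground instances.
Number of ground instances = 147.

147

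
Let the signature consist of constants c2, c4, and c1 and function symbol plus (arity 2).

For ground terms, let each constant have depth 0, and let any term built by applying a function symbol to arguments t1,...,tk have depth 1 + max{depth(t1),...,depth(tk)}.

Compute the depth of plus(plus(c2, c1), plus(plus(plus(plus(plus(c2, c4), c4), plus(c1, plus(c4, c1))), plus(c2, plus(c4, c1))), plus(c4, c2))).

depth(plus(c2, c1)) = 1 + max(0, 0) = 1
depth(plus(c2, c4)) = 1 + max(0, 0) = 1
depth(plus(plus(c2, c4), c4)) = 1 + max(1, 0) = 2
depth(plus(c4, c1)) = 1 + max(0, 0) = 1
depth(plus(c1, plus(c4, c1))) = 1 + max(0, 1) = 2
depth(plus(plus(plus(c2, c4), c4), plus(c1, plus(c4, c1)))) = 1 + max(2, 2) = 3
depth(plus(c2, plus(c4, c1))) = 1 + max(0, 1) = 2
depth(plus(plus(plus(plus(c2, c4), c4), plus(c1, plus(c4, c1))), plus(c2, plus(c4, c1)))) = 1 + max(3, 2) = 4
depth(plus(c4, c2)) = 1 + max(0, 0) = 1
depth(plus(plus(plus(plus(plus(c2, c4), c4), plus(c1, plus(c4, c1))), plus(c2, plus(c4, c1))), plus(c4, c2))) = 1 + max(4, 1) = 5
depth(plus(plus(c2, c1), plus(plus(plus(plus(plus(c2, c4), c4), plus(c1, plus(c4, c1))), plus(c2, plus(c4, c1))), plus(c4, c2)))) = 1 + max(1, 5) = 6

6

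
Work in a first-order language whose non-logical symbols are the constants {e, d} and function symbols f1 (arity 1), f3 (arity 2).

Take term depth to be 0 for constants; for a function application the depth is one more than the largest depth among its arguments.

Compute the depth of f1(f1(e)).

depth(f1(e)) = 1 + depth(e) = 1 + 0 = 1
depth(f1(f1(e))) = 1 + depth(f1(e)) = 1 + 1 = 2

2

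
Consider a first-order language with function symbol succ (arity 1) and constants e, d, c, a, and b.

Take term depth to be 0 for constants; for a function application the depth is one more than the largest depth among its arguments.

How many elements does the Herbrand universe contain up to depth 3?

Count level by level. With function symbols succ/1, the terms of depth ≤ k are the 5 constants together with each function applied to depth-≤(k−1) tuples, so N_k = 5 + N_{k-1}.
N_0 = 5
N_1 = 5 + 5 = 10
N_2 = 5 + 10 = 15
N_3 = 5 + 15 = 20

20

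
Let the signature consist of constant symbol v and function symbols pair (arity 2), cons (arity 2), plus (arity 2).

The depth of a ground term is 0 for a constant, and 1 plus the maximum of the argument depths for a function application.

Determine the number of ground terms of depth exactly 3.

7155

Count level by level. With function symbols pair/2, cons/2, plus/2, the terms of depth ≤ k are the 1 constant together with each function applied to depth-≤(k−1) tuples, so N_k = 1 + N_{k-1}^2 + N_{k-1}^2 + N_{k-1}^2.
N_0 = 1
N_1 = 1 + 1^2 + 1^2 + 1^2 = 4
N_2 = 1 + 4^2 + 4^2 + 4^2 = 49
N_3 = 1 + 49^2 + 49^2 + 49^2 = 7204
Terms of depth exactly 3: N_3 − N_2 = 7204 − 49 = 7155.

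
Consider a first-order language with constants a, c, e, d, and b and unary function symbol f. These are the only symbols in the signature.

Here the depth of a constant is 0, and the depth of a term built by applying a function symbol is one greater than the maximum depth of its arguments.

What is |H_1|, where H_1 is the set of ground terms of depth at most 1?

If N_k denotes the number of depth-≤k ground terms, the 5 constants give N_0 = 5, and each function symbol of arity r contributes N_{k-1}^r new terms at level k: N_k = 5 + N_{k-1}.
N_0 = 5
N_1 = 5 + 5 = 10

10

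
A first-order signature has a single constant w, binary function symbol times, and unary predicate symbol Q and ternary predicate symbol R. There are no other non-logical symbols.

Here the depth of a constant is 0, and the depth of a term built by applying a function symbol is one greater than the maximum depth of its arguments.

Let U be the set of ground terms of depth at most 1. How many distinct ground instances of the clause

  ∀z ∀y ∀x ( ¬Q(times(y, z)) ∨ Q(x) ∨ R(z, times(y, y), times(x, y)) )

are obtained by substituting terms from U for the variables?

Ground terms of depth ≤ 1:
  Let N_k count ground terms of depth at most k. Each non-constant term of depth ≤ k is some function symbol applied to depth-≤(k−1) arguments, giving N_k = 1 + N_{k-1}^2.
  N_0 = 1
  N_1 = 1 + 1^2 = 2
  Explicitly: w, times(w, w).
So there are 2 ground terms available for substitution.
Each of z, y, x ranges independently over the available ground terms, and distinct assignments produce distinct instances.
Number of ground instances = 2^3 = 8.

8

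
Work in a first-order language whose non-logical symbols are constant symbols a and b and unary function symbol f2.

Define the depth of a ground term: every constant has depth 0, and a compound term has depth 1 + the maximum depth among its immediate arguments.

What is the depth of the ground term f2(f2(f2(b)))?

depth(f2(b)) = 1 + depth(b) = 1 + 0 = 1
depth(f2(f2(b))) = 1 + depth(f2(b)) = 1 + 1 = 2
depth(f2(f2(f2(b)))) = 1 + depth(f2(f2(b))) = 1 + 2 = 3

3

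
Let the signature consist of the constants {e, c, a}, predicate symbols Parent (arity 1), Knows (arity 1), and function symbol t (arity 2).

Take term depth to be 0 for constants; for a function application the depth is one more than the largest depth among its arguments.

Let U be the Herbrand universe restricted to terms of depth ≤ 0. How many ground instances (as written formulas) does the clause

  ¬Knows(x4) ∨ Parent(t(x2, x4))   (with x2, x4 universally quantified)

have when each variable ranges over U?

9

Ground terms of depth ≤ 0:
  Let N_k count ground terms of depth at most k. Each non-constant term of depth ≤ k is some function symbol applied to depth-≤(k−1) arguments, giving N_k = 3 + N_{k-1}^2.
  N_0 = 3
  Explicitly: e, c, a.
So there are 3 ground terms available for substitution.
There are 2 variables to instantiate (x2, x4), each occurring in at least one literal, so different choices give different ground instances.
Number of ground instances = 3^2 = 9.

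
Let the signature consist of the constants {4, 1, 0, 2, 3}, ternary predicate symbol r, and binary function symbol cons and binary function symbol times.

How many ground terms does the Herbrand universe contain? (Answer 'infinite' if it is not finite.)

infinite

The signature has at least one function symbol (cons, arity 2) and at least one constant (4).
Iterating cons gives infinitely many distinct ground terms: 4, cons(4, 4), cons(cons(4, 4), cons(4, 4)), ...
So the Herbrand universe is infinite.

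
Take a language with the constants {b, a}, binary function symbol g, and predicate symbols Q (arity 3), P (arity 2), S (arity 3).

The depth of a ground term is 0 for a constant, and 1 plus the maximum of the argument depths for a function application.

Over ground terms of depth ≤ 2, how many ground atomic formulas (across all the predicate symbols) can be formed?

First count ground terms of depth ≤ 2.
Count level by level. With function symbols g/2, the terms of depth ≤ k are the 2 constants together with each function applied to depth-≤(k−1) tuples, so N_k = 2 + N_{k-1}^2.
N_0 = 2
N_1 = 2 + 2^2 = 6
N_2 = 2 + 6^2 = 38
So |H| = 38.
For each predicate symbol, the number of ground atoms is |H| raised to its arity; summing:
  Q: 38^3 = 54872;  P: 38^2 = 1444;  S: 38^3 = 54872
Total ground atoms: 54872 + 1444 + 54872 = 111188.

111188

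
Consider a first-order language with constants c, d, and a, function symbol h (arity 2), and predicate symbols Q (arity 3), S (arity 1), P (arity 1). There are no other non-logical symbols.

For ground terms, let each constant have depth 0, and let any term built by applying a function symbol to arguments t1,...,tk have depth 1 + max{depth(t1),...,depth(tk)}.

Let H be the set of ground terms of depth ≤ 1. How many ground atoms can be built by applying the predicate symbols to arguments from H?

First count ground terms of depth ≤ 1.
If N_k denotes the number of depth-≤k ground terms, the 3 constants give N_0 = 3, and each function symbol of arity r contributes N_{k-1}^r new terms at level k: N_k = 3 + N_{k-1}^2.
N_0 = 3
N_1 = 3 + 3^2 = 12
So |H| = 12.
Ground atoms are formed by filling each argument slot of a predicate with a term from H, so an r-ary predicate gives |H|^r atoms:
  Q: 12^3 = 1728;  S: 12;  P: 12
Total ground atoms: 1728 + 12 + 12 = 1752.

1752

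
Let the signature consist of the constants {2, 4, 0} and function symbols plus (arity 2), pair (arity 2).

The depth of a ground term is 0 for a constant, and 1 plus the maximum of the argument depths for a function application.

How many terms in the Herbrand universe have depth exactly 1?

18

Count level by level. With function symbols plus/2, pair/2, the terms of depth ≤ k are the 3 constants together with each function applied to depth-≤(k−1) tuples, so N_k = 3 + N_{k-1}^2 + N_{k-1}^2.
N_0 = 3
N_1 = 3 + 3^2 + 3^2 = 21
Terms of depth exactly 1: N_1 − N_0 = 21 − 3 = 18.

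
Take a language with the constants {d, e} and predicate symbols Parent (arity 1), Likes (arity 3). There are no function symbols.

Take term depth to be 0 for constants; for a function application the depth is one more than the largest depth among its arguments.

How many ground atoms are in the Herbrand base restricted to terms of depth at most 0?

10

First count ground terms of depth ≤ 0.
With no function symbols every ground term is a constant, so there are exactly 2 ground terms at every depth bound.
N_0 = 2
Explicitly: d, e.
So |H| = 2.
A ground atom is a predicate applied to a tuple of terms from H, so the count is the sum over predicates of |H|^arity:
  Parent: 2;  Likes: 2^3 = 8
Total ground atoms: 2 + 8 = 10.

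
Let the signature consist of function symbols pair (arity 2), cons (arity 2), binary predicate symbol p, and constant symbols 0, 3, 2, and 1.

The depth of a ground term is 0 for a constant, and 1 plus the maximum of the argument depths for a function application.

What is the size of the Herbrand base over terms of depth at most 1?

1296

First count ground terms of depth ≤ 1.
If N_k denotes the number of depth-≤k ground terms, the 4 constants give N_0 = 4, and each function symbol of arity r contributes N_{k-1}^r new terms at level k: N_k = 4 + N_{k-1}^2 + N_{k-1}^2.
N_0 = 4
N_1 = 4 + 4^2 + 4^2 = 36
So |H| = 36.
A ground atom is a predicate applied to a tuple of terms from H, so the count is the sum over predicates of |H|^arity:
  p: 36^2 = 1296
Total ground atoms: 1296.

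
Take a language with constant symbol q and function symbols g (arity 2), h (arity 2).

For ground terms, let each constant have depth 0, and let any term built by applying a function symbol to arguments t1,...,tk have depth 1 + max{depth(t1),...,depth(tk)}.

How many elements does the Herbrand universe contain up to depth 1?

If N_k denotes the number of depth-≤k ground terms, the 1 constant gives N_0 = 1, and each function symbol of arity r contributes N_{k-1}^r new terms at level k: N_k = 1 + N_{k-1}^2 + N_{k-1}^2.
N_0 = 1
N_1 = 1 + 1^2 + 1^2 = 3
Explicitly: q, g(q, q), h(q, q).

3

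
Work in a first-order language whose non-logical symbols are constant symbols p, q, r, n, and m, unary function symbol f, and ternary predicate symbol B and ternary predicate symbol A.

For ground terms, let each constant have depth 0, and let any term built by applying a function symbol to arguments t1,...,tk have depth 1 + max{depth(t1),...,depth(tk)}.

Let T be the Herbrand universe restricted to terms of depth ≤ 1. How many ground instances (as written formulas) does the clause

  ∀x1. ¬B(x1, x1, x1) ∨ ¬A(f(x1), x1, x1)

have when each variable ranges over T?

10

Ground terms of depth ≤ 1:
  If N_k denotes the number of depth-≤k ground terms, the 5 constants give N_0 = 5, and each function symbol of arity r contributes N_{k-1}^r new terms at level k: N_k = 5 + N_{k-1}.
  N_0 = 5
  N_1 = 5 + 5 = 10
  Explicitly: p, q, r, n, m, f(p), f(q), f(r), f(n), f(m).
So there are 10 ground terms available for substitution.
The body mentions the single quantified variable x1; since ground terms form a free algebra, no two substitutions collapse to the same formula.
Number of ground instances = 10.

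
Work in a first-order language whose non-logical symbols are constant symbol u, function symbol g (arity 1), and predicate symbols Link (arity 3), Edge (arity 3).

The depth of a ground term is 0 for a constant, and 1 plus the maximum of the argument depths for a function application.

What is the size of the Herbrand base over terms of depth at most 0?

First count ground terms of depth ≤ 0.
Count level by level. With function symbols g/1, the terms of depth ≤ k are the 1 constant together with each function applied to depth-≤(k−1) tuples, so N_k = 1 + N_{k-1}.
N_0 = 1
So |H| = 1.
Each predicate of arity r yields |H|^r ground atoms (one per choice of an r-tuple from H):
  Link: 1^3 = 1;  Edge: 1^3 = 1
Total ground atoms: 1 + 1 = 2.

2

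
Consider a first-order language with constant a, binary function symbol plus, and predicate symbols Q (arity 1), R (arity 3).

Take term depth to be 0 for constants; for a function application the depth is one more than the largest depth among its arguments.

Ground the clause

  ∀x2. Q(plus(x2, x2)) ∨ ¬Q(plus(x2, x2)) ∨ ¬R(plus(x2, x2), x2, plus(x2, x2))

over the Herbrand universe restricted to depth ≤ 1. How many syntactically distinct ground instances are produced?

2

Ground terms of depth ≤ 1:
  Count level by level. With function symbols plus/2, the terms of depth ≤ k are the 1 constant together with each function applied to depth-≤(k−1) tuples, so N_k = 1 + N_{k-1}^2.
  N_0 = 1
  N_1 = 1 + 1^2 = 2
So there are 2 ground terms available for substitution.
There is 1 variable to instantiate (x2),  occurring in at least one literal, so different choices give different ground instances.
Number of ground instances = 2.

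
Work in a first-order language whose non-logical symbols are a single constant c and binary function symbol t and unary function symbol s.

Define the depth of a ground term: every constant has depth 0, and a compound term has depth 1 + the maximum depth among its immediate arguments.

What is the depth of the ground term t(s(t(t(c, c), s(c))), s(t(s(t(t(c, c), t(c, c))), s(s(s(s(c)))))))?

depth(t(c, c)) = 1 + max(0, 0) = 1
depth(s(c)) = 1 + depth(c) = 1 + 0 = 1
depth(t(t(c, c), s(c))) = 1 + max(1, 1) = 2
depth(s(t(t(c, c), s(c)))) = 1 + depth(t(t(c, c), s(c))) = 1 + 2 = 3
depth(t(t(c, c), t(c, c))) = 1 + max(1, 1) = 2
depth(s(t(t(c, c), t(c, c)))) = 1 + depth(t(t(c, c), t(c, c))) = 1 + 2 = 3
depth(s(s(c))) = 1 + depth(s(c)) = 1 + 1 = 2
depth(s(s(s(c)))) = 1 + depth(s(s(c))) = 1 + 2 = 3
depth(s(s(s(s(c))))) = 1 + depth(s(s(s(c)))) = 1 + 3 = 4
depth(t(s(t(t(c, c), t(c, c))), s(s(s(s(c)))))) = 1 + max(3, 4) = 5
depth(s(t(s(t(t(c, c), t(c, c))), s(s(s(s(c))))))) = 1 + depth(t(s(t(t(c, c), t(c, c))), s(s(s(s(c)))))) = 1 + 5 = 6
depth(t(s(t(t(c, c), s(c))), s(t(s(t(t(c, c), t(c, c))), s(s(s(s(c)))))))) = 1 + max(3, 6) = 7

7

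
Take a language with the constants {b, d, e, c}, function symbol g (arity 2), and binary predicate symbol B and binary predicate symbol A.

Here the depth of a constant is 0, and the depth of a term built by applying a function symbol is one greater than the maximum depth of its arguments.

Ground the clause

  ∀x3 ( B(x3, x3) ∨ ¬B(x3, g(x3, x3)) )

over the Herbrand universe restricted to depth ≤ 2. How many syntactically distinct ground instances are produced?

404

Ground terms of depth ≤ 2:
  Write N_k for the number of ground terms of depth ≤ k. A term of depth ≤ k is either a constant or a function symbol applied to arguments of depth ≤ k−1, so N_k = 4 + N_{k-1}^2.
  N_0 = 4
  N_1 = 4 + 4^2 = 20
  N_2 = 4 + 20^2 = 404
So there are 404 ground terms available for substitution.
The variable x3 ranges independently over the available ground terms, and distinct assignments produce distinct instances.
Number of ground instances = 404.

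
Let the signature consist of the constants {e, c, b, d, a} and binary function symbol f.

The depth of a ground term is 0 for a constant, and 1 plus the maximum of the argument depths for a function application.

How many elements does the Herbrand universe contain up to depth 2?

905

Let N_k count ground terms of depth at most k. Each non-constant term of depth ≤ k is some function symbol applied to depth-≤(k−1) arguments, giving N_k = 5 + N_{k-1}^2.
N_0 = 5
N_1 = 5 + 5^2 = 30
N_2 = 5 + 30^2 = 905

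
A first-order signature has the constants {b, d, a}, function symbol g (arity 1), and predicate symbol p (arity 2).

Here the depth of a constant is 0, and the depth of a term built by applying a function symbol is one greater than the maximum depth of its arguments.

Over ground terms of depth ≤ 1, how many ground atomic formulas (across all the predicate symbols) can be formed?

36

First count ground terms of depth ≤ 1.
Write N_k for the number of ground terms of depth ≤ k. A term of depth ≤ k is either a constant or a function symbol applied to arguments of depth ≤ k−1, so N_k = 3 + N_{k-1}.
N_0 = 3
N_1 = 3 + 3 = 6
So |H| = 6.
Ground atoms are formed by filling each argument slot of a predicate with a term from H, so an r-ary predicate gives |H|^r atoms:
  p: 6^2 = 36
Total ground atoms: 36.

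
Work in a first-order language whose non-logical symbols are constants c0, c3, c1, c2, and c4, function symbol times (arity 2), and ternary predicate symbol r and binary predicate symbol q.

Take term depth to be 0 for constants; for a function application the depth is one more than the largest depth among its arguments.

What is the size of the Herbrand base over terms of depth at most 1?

First count ground terms of depth ≤ 1.
Write N_k for the number of ground terms of depth ≤ k. A term of depth ≤ k is either a constant or a function symbol applied to arguments of depth ≤ k−1, so N_k = 5 + N_{k-1}^2.
N_0 = 5
N_1 = 5 + 5^2 = 30
So |H| = 30.
Ground atoms are formed by filling each argument slot of a predicate with a term from H, so an r-ary predicate gives |H|^r atoms:
  r: 30^3 = 27000;  q: 30^2 = 900
Total ground atoms: 27000 + 900 = 27900.

27900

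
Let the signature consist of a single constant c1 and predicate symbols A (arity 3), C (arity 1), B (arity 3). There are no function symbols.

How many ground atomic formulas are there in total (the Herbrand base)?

3

With no function symbols, the Herbrand universe is just the 1 constant.
Ground atoms per predicate: A: 1^3 = 1, C: 1, B: 1^3 = 1.
Herbrand base size = 1 + 1 + 1 = 3.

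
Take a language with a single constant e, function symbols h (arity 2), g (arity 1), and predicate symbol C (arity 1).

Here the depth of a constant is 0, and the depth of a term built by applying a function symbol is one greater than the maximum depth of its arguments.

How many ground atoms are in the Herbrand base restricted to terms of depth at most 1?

3

First count ground terms of depth ≤ 1.
If N_k denotes the number of depth-≤k ground terms, the 1 constant gives N_0 = 1, and each function symbol of arity r contributes N_{k-1}^r new terms at level k: N_k = 1 + N_{k-1}^2 + N_{k-1}.
N_0 = 1
N_1 = 1 + 1^2 + 1 = 3
So |H| = 3.
Ground atoms are formed by filling each argument slot of a predicate with a term from H, so an r-ary predicate gives |H|^r atoms:
  C: 3
Total ground atoms: 3.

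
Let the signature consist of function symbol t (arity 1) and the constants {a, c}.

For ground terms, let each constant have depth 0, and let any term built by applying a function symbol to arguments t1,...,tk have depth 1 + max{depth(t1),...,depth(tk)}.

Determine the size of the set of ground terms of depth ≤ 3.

8

Count level by level. With function symbols t/1, the terms of depth ≤ k are the 2 constants together with each function applied to depth-≤(k−1) tuples, so N_k = 2 + N_{k-1}.
N_0 = 2
N_1 = 2 + 2 = 4
N_2 = 2 + 4 = 6
N_3 = 2 + 6 = 8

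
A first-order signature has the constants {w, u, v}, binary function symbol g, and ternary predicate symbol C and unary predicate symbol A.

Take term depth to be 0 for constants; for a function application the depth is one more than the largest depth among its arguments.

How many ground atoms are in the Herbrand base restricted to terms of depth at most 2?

3176670

First count ground terms of depth ≤ 2.
Write N_k for the number of ground terms of depth ≤ k. A term of depth ≤ k is either a constant or a function symbol applied to arguments of depth ≤ k−1, so N_k = 3 + N_{k-1}^2.
N_0 = 3
N_1 = 3 + 3^2 = 12
N_2 = 3 + 12^2 = 147
So |H| = 147.
A ground atom is a predicate applied to a tuple of terms from H, so the count is the sum over predicates of |H|^arity:
  C: 147^3 = 3176523;  A: 147
Total ground atoms: 3176523 + 147 = 3176670.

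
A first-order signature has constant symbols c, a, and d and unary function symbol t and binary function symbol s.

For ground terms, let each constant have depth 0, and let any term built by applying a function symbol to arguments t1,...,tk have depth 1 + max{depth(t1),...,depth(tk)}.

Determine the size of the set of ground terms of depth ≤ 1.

15

Count level by level. With function symbols t/1, s/2, the terms of depth ≤ k are the 3 constants together with each function applied to depth-≤(k−1) tuples, so N_k = 3 + N_{k-1} + N_{k-1}^2.
N_0 = 3
N_1 = 3 + 3 + 3^2 = 15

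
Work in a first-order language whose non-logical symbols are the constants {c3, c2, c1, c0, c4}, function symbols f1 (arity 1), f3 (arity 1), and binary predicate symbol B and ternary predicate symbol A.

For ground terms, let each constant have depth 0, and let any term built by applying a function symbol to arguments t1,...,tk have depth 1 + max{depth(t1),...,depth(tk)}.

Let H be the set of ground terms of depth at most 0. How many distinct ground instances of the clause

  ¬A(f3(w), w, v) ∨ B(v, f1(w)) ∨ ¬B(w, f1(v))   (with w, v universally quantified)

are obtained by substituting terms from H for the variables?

Ground terms of depth ≤ 0:
  Count level by level. With function symbols f1/1, f3/1, the terms of depth ≤ k are the 5 constants together with each function applied to depth-≤(k−1) tuples, so N_k = 5 + N_{k-1} + N_{k-1}.
  N_0 = 5
  Explicitly: c3, c2, c1, c0, c4.
So there are 5 ground terms available for substitution.
The clause has 2 distinct variables (w, v), each appearing in the body. In the free term algebra distinct substitutions yield syntactically distinct ground instances.
Number of ground instances = 5^2 = 25.

25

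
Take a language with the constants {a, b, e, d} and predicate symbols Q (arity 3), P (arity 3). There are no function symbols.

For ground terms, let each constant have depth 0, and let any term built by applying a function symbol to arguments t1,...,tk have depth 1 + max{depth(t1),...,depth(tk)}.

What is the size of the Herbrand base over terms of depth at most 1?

First count ground terms of depth ≤ 1.
With no function symbols every ground term is a constant, so there are exactly 4 ground terms at every depth bound.
N_0 = 4
N_1 = 4
Explicitly: a, b, e, d.
So |H| = 4.
Ground atoms are formed by filling each argument slot of a predicate with a term from H, so an r-ary predicate gives |H|^r atoms:
  Q: 4^3 = 64;  P: 4^3 = 64
Total ground atoms: 64 + 64 = 128.

128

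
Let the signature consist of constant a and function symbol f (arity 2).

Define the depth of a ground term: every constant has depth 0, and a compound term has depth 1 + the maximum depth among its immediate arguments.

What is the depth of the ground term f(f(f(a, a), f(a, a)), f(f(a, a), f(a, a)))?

depth(f(a, a)) = 1 + max(0, 0) = 1
depth(f(f(a, a), f(a, a))) = 1 + max(1, 1) = 2
depth(f(f(f(a, a), f(a, a)), f(f(a, a), f(a, a)))) = 1 + max(2, 2) = 3

3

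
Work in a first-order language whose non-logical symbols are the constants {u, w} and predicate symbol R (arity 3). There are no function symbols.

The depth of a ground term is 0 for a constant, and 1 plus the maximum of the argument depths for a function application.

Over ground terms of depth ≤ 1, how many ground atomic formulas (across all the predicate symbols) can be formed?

8

First count ground terms of depth ≤ 1.
With no function symbols every ground term is a constant, so there are exactly 2 ground terms at every depth bound.
N_0 = 2
N_1 = 2
Explicitly: u, w.
So |H| = 2.
Each predicate of arity r yields |H|^r ground atoms (one per choice of an r-tuple from H):
  R: 2^3 = 8
Total ground atoms: 8.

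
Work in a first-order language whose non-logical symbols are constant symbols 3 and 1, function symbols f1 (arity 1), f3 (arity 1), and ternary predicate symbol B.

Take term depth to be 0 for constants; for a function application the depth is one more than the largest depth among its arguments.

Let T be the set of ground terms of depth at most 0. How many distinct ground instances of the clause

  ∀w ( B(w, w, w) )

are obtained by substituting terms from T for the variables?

2

Ground terms of depth ≤ 0:
  Write N_k for the number of ground terms of depth ≤ k. A term of depth ≤ k is either a constant or a function symbol applied to arguments of depth ≤ k−1, so N_k = 2 + N_{k-1} + N_{k-1}.
  N_0 = 2
  Explicitly: 3, 1.
So there are 2 ground terms available for substitution.
The variable w ranges independently over the available ground terms, and distinct assignments produce distinct instances.
Number of ground instances = 2.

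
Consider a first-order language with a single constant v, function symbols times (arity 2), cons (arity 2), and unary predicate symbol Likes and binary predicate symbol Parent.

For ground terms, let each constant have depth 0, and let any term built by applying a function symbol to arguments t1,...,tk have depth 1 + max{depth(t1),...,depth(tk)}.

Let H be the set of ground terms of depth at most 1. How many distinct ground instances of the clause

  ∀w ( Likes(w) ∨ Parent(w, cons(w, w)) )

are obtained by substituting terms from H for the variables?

3

Ground terms of depth ≤ 1:
  Count level by level. With function symbols times/2, cons/2, the terms of depth ≤ k are the 1 constant together with each function applied to depth-≤(k−1) tuples, so N_k = 1 + N_{k-1}^2 + N_{k-1}^2.
  N_0 = 1
  N_1 = 1 + 1^2 + 1^2 = 3
  Explicitly: v, times(v, v), cons(v, v).
So there are 3 ground terms available for substitution.
The variable w ranges independently over the available ground terms, and distinct assignments produce distinct instances.
Number of ground instances = 3.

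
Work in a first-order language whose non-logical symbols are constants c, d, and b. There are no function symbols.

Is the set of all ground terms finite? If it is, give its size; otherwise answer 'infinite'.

3

There are no function symbols, so every ground term is one of the 3 constants.
The Herbrand universe is {c, d, b}, which is finite with 3 elements.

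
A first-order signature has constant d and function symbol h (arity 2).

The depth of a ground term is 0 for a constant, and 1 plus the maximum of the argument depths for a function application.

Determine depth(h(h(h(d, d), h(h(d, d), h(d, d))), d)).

4

depth(h(d, d)) = 1 + max(0, 0) = 1
depth(h(h(d, d), h(d, d))) = 1 + max(1, 1) = 2
depth(h(h(d, d), h(h(d, d), h(d, d)))) = 1 + max(1, 2) = 3
depth(h(h(h(d, d), h(h(d, d), h(d, d))), d)) = 1 + max(3, 0) = 4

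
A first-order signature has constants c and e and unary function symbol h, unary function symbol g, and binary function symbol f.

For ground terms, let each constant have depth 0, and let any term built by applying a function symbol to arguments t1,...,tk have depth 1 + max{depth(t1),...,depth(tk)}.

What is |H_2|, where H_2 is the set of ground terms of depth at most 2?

Write N_k for the number of ground terms of depth ≤ k. A term of depth ≤ k is either a constant or a function symbol applied to arguments of depth ≤ k−1, so N_k = 2 + N_{k-1} + N_{k-1} + N_{k-1}^2.
N_0 = 2
N_1 = 2 + 2 + 2 + 2^2 = 10
N_2 = 2 + 10 + 10 + 10^2 = 122

122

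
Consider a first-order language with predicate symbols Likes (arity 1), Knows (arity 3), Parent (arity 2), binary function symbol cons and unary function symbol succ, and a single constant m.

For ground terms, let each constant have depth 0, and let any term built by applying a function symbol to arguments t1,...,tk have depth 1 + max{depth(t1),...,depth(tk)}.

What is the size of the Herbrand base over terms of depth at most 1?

First count ground terms of depth ≤ 1.
Let N_k = |{terms of depth ≤ k}|. Then N_0 = 1 and N_k = 1 + N_{k-1}^2 + N_{k-1} for k ≥ 1 (one summand per function symbol, arity giving the exponent).
N_0 = 1
N_1 = 1 + 1^2 + 1 = 3
Explicitly: m, cons(m, m), succ(m).
So |H| = 3.
Ground atoms are formed by filling each argument slot of a predicate with a term from H, so an r-ary predicate gives |H|^r atoms:
  Likes: 3;  Knows: 3^3 = 27;  Parent: 3^2 = 9
Total ground atoms: 3 + 27 + 9 = 39.

39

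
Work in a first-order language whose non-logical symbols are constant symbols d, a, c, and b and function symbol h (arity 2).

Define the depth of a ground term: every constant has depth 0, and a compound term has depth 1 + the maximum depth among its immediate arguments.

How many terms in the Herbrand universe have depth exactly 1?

Let N_k = |{terms of depth ≤ k}|. Then N_0 = 4 and N_k = 4 + N_{k-1}^2 for k ≥ 1 (one summand per function symbol, arity giving the exponent).
N_0 = 4
N_1 = 4 + 4^2 = 20
Terms of depth exactly 1: N_1 − N_0 = 20 − 4 = 16.

16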